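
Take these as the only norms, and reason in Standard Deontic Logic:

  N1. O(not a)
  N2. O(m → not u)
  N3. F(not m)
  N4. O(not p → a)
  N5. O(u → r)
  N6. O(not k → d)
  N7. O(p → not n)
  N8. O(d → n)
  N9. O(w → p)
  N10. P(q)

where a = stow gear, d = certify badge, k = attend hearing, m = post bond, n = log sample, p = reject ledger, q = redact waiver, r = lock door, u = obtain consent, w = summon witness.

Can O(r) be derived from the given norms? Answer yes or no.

No

Premise 5 is O(u → r), but O(u) is not derivable from the premises, so it does not yield O(r).
No other premise forces O(r). An ideal world satisfying every premise can still have r false, so O(r) is not derivable.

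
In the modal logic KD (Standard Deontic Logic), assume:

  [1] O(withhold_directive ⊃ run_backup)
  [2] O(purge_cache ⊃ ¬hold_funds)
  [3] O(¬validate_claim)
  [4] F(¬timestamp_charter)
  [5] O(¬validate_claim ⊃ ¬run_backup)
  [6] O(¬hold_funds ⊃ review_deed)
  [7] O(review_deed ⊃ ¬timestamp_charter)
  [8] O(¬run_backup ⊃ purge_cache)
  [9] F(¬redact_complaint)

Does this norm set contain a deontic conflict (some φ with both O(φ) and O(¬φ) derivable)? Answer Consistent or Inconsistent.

Premise 4 is F(¬timestamp_charter), i.e. O(timestamp_charter).
Premise 7, O(review_deed ⊃ ¬timestamp_charter), contraposes to O(timestamp_charter ⊃ ¬review_deed); with O(timestamp_charter) we get O(¬review_deed).
Premise 6 is O(¬hold_funds ⊃ review_deed); contrapositively O(¬review_deed ⊃ hold_funds). Since O(¬review_deed) holds, K gives O(hold_funds).
Premise 2 is O(purge_cache ⊃ ¬hold_funds); contrapositively O(hold_funds ⊃ ¬purge_cache). Since O(hold_funds) holds, K gives O(¬purge_cache).
The contrapositive of premise 8 (O(¬run_backup ⊃ purge_cache)) is O(¬purge_cache ⊃ run_backup), and O(¬purge_cache) is already established, so O(run_backup).
The contrapositive of premise 5 (O(¬validate_claim ⊃ ¬run_backup)) is O(run_backup ⊃ validate_claim), and O(run_backup) is already established, so O(validate_claim).
But premise 3 directly asserts O(¬validate_claim).
We now have both O(validate_claim) and O(¬validate_claim) — validate_claim is simultaneously obligatory and forbidden, violating the D-axiom.

Inconsistent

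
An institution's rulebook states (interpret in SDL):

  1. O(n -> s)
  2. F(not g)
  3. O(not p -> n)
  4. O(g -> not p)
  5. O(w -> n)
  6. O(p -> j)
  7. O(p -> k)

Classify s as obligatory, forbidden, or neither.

Premise 2 is F(not g), i.e. O(g).
With premise 4, O(g -> not p), the K-axiom yields O(not p).
Applying K to premise 3 (O(not p -> n)) and O(not p) yields O(n).
Applying K to premise 1 (O(n -> s)) and O(n) yields O(s).
Premises 5, 6, 7 do not contribute to this derivation.
Hence s is obligatory.

Obligatory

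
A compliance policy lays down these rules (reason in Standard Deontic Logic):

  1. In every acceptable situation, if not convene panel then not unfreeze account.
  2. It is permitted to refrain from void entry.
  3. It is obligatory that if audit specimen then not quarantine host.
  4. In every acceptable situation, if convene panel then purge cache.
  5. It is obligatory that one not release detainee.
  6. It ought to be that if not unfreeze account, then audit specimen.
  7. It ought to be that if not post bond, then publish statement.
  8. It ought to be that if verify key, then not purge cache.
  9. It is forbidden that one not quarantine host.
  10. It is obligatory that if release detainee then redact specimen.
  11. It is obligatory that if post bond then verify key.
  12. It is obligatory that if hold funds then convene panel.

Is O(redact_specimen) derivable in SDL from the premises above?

Premise 10 is O(release_detainee → redact_specimen), but O(release_detainee) is not derivable from the premises, so it does not yield O(redact_specimen).
No other premise forces O(redact_specimen). An ideal world satisfying every premise can still have redact_specimen false, so O(redact_specimen) is not derivable.

No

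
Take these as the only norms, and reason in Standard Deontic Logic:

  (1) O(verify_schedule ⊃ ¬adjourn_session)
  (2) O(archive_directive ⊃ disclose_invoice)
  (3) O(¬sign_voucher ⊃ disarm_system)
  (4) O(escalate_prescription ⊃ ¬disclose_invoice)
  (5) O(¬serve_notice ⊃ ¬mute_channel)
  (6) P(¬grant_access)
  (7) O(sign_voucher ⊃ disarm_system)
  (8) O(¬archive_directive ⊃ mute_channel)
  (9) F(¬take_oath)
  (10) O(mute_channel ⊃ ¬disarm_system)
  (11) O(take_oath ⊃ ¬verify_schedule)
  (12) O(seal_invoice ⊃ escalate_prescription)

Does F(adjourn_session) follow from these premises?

No

Premise 1 is O(verify_schedule ⊃ ¬adjourn_session), but O(verify_schedule) is not derivable from the premises, so it does not yield O(¬adjourn_session).
No other premise forces O(¬adjourn_session). An ideal world satisfying every premise can still have adjourn_session true, so F(adjourn_session) is not derivable.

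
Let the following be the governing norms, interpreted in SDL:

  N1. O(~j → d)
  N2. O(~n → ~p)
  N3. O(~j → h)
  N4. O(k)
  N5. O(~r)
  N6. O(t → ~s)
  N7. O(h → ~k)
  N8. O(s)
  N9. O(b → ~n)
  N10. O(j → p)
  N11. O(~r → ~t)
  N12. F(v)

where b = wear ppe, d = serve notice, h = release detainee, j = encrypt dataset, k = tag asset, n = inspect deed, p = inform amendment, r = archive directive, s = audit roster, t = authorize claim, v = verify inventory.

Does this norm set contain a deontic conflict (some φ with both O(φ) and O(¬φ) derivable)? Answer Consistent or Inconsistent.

Premise 6 is O(t → ~s), but O(t) is not derivable from the premises, so it does not yield O(~s).
So O(~s) is not derivable, and the apparent clash with O(s) does not arise.
A world satisfying every obligation exists (e.g. b=false, d=false, h=false, j=true, k=true, n=true, p=true, r=false, s=true, t=false, v=false); no atom is both obligatory and forbidden, so the set is consistent.

Consistent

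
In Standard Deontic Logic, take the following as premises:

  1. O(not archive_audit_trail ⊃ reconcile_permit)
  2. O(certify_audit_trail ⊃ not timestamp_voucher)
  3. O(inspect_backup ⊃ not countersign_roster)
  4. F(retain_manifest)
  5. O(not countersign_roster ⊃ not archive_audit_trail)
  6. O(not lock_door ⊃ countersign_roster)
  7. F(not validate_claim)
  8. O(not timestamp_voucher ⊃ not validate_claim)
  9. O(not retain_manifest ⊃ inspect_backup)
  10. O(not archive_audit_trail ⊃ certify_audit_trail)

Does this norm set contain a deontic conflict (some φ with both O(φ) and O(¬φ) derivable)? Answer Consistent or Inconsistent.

Premise 7 is F(not validate_claim), i.e. O(validate_claim).
Premise 8 is O(not timestamp_voucher ⊃ not validate_claim); contrapositively O(validate_claim ⊃ timestamp_voucher). Since O(validate_claim) holds, K gives O(timestamp_voucher).
The contrapositive of premise 2 (O(certify_audit_trail ⊃ not timestamp_voucher)) is O(timestamp_voucher ⊃ not certify_audit_trail), and O(timestamp_voucher) is already established, so O(not certify_audit_trail).
Premise 10 is O(not archive_audit_trail ⊃ certify_audit_trail); contrapositively O(not certify_audit_trail ⊃ archive_audit_trail). Since O(not certify_audit_trail) holds, K gives O(archive_audit_trail).
Premise 5, O(not countersign_roster ⊃ not archive_audit_trail), contraposes to O(archive_audit_trail ⊃ countersign_roster); with O(archive_audit_trail) we get O(countersign_roster).
Premise 3 is O(inspect_backup ⊃ not countersign_roster); contrapositively O(countersign_roster ⊃ not inspect_backup). Since O(countersign_roster) holds, K gives O(not inspect_backup).
The contrapositive of premise 9 (O(not retain_manifest ⊃ inspect_backup)) is O(not inspect_backup ⊃ retain_manifest), and O(not inspect_backup) is already established, so O(retain_manifest).
Yet premise 4 is F(retain_manifest), i.e. O(not retain_manifest).
We now have both O(retain_manifest) and O(not retain_manifest) — retain_manifest is simultaneously obligatory and forbidden, violating the D-axiom.

Inconsistent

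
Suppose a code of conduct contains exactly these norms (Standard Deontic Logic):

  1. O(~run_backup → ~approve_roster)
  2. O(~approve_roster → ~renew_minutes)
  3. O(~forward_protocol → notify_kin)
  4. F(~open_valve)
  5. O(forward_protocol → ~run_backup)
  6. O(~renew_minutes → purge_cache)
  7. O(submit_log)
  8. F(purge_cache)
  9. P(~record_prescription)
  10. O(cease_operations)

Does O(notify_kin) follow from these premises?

Yes

Premise 8 is F(purge_cache), i.e. O(~purge_cache).
The contrapositive of premise 6 (O(~renew_minutes → purge_cache)) is O(~purge_cache → renew_minutes), and O(~purge_cache) is already established, so O(renew_minutes).
Premise 2 is O(~approve_roster → ~renew_minutes); contrapositively O(renew_minutes → approve_roster). Since O(renew_minutes) holds, K gives O(approve_roster).
Premise 1 is O(~run_backup → ~approve_roster); contrapositively O(approve_roster → run_backup). Since O(approve_roster) holds, K gives O(run_backup).
The contrapositive of premise 5 (O(forward_protocol → ~run_backup)) is O(run_backup → ~forward_protocol), and O(run_backup) is already established, so O(~forward_protocol).
With premise 3, O(~forward_protocol → notify_kin), the K-axiom yields O(notify_kin).
Premises 4, 7, 9, 10 do not contribute to this derivation.
So O(notify_kin) follows.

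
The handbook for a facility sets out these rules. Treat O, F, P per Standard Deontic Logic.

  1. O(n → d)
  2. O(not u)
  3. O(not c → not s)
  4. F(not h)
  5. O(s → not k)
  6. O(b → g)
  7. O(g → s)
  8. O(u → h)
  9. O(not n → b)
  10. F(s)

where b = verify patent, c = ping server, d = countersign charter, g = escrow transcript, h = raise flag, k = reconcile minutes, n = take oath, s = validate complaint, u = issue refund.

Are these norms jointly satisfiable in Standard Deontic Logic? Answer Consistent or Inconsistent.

Consistent

Premise 8 is O(u → h); even if O(h) held, inferring O(u) would be affirming the consequent — invalid.
So O(u) is not derivable, and the apparent clash with O(not u) does not arise.
A world satisfying every obligation exists (e.g. b=false, c=false, d=true, g=false, h=true, k=false, n=true, s=false, u=false); no atom is both obligatory and forbidden, so the set is consistent.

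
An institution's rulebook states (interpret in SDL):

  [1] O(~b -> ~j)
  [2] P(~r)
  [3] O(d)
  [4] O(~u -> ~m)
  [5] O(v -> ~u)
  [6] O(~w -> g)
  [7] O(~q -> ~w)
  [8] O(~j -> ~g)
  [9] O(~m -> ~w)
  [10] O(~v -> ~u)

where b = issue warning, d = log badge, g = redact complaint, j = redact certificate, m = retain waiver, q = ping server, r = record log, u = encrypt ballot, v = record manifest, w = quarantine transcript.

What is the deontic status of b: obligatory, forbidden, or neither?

Premises 10 and 5 are O(~v -> ~u) and O(v -> ~u); every ideal world satisfies ~v or v, so in either case ~u holds — hence O(~u).
From O(~u) and premise 4, O(~u -> ~m), we obtain O(~m).
Applying K to premise 9 (O(~m -> ~w)) and O(~m) yields O(~w).
From O(~w) and premise 6, O(~w -> g), we obtain O(g).
The contrapositive of premise 8 (O(~j -> ~g)) is O(g -> j), and O(g) is already established, so O(j).
Premise 1 is O(~b -> ~j); contrapositively O(j -> b). Since O(j) holds, K gives O(b).
Premises 2, 3, 7 do not contribute to this derivation.
Hence b is obligatory.

Obligatory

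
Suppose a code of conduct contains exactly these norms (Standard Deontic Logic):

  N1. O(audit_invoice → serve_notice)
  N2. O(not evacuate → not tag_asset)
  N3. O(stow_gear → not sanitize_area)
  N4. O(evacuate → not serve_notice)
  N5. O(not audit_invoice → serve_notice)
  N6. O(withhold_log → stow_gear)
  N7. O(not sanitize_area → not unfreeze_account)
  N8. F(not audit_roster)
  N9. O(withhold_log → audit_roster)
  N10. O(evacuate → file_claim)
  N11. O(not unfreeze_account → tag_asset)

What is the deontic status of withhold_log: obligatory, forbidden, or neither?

Forbidden

Premises 1 and 5 are O(audit_invoice → serve_notice) and O(not audit_invoice → serve_notice); every ideal world satisfies audit_invoice or not audit_invoice, so in either case serve_notice holds — hence O(serve_notice).
The contrapositive of premise 4 (O(evacuate → not serve_notice)) is O(serve_notice → not evacuate), and O(serve_notice) is already established, so O(not evacuate).
With premise 2, O(not evacuate → not tag_asset), the K-axiom yields O(not tag_asset).
Premise 11 is O(not unfreeze_account → tag_asset); contrapositively O(not tag_asset → unfreeze_account). Since O(not tag_asset) holds, K gives O(unfreeze_account).
Premise 7, O(not sanitize_area → not unfreeze_account), contraposes to O(unfreeze_account → sanitize_area); with O(unfreeze_account) we get O(sanitize_area).
Premise 3 is O(stow_gear → not sanitize_area); contrapositively O(sanitize_area → not stow_gear). Since O(sanitize_area) holds, K gives O(not stow_gear).
The contrapositive of premise 6 (O(withhold_log → stow_gear)) is O(not stow_gear → not withhold_log), and O(not stow_gear) is already established, so O(not withhold_log).
Premises 8, 9, 10 do not contribute to this derivation.
Thus O(not withhold_log), which is F(withhold_log): withhold_log is forbidden.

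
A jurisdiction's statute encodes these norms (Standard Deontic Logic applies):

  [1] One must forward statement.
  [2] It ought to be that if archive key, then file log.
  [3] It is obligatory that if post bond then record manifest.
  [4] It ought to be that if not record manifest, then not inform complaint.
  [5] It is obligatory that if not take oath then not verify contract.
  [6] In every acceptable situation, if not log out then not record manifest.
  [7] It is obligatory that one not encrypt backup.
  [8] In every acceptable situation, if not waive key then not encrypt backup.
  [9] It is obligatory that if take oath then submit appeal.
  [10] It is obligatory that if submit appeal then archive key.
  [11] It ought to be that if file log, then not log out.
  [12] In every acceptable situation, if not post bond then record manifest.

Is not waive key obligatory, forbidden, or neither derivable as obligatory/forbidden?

Neither

Premise 8 is O(¬waive_key → ¬encrypt_backup); even if O(¬encrypt_backup) held, inferring O(¬waive_key) would be affirming the consequent — invalid.
No premise or chain of K-axiom applications forces O(¬waive_key), and none forces O(waive_key). So ¬waive_key is neither obligatory nor forbidden under these norms.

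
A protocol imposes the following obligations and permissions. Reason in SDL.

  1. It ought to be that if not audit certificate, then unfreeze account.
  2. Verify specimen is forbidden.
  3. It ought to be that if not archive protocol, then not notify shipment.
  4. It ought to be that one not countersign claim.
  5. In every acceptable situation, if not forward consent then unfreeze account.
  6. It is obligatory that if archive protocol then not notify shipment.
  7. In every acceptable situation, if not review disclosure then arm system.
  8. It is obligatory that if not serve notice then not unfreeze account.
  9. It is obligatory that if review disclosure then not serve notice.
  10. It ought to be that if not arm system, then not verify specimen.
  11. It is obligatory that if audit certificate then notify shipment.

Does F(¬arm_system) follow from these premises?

By case analysis on archive_protocol: premise 6 gives O(archive_protocol → ¬notify_shipment) and premise 3 gives O(¬archive_protocol → ¬notify_shipment), so O(¬notify_shipment) either way.
Premise 11, O(audit_certificate → notify_shipment), contraposes to O(¬notify_shipment → ¬audit_certificate); with O(¬notify_shipment) we get O(¬audit_certificate).
Premise 1 is O(¬audit_certificate → unfreeze_account); since O(¬audit_certificate), deontic closure gives O(unfreeze_account).
The contrapositive of premise 8 (O(¬serve_notice → ¬unfreeze_account)) is O(unfreeze_account → serve_notice), and O(unfreeze_account) is already established, so O(serve_notice).
The contrapositive of premise 9 (O(review_disclosure → ¬serve_notice)) is O(serve_notice → ¬review_disclosure), and O(serve_notice) is already established, so O(¬review_disclosure).
From O(¬review_disclosure) and premise 7, O(¬review_disclosure → arm_system), we obtain O(arm_system).
Premises 2, 4, 5, 10 do not contribute to this derivation.
So O(arm_system) holds, i.e. F(¬arm_system). The claim follows.

Yes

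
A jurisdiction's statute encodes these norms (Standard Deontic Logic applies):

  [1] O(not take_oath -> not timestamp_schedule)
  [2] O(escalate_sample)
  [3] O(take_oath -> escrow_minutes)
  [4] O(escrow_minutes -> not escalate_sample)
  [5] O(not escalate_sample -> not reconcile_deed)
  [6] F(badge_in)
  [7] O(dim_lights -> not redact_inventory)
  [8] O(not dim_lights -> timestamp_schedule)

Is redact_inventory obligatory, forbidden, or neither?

Forbidden

From premise 2 we have O(escalate_sample).
The contrapositive of premise 4 (O(escrow_minutes -> not escalate_sample)) is O(escalate_sample -> not escrow_minutes), and O(escalate_sample) is already established, so O(not escrow_minutes).
Premise 3, O(take_oath -> escrow_minutes), contraposes to O(not escrow_minutes -> not take_oath); with O(not escrow_minutes) we get O(not take_oath).
From O(not take_oath) and premise 1, O(not take_oath -> not timestamp_schedule), we obtain O(not timestamp_schedule).
The contrapositive of premise 8 (O(not dim_lights -> timestamp_schedule)) is O(not timestamp_schedule -> dim_lights), and O(not timestamp_schedule) is already established, so O(dim_lights).
With premise 7, O(dim_lights -> not redact_inventory), the K-axiom yields O(not redact_inventory).
Premises 5, 6 do not contribute to this derivation.
Thus O(not redact_inventory), which is F(redact_inventory): redact_inventory is forbidden.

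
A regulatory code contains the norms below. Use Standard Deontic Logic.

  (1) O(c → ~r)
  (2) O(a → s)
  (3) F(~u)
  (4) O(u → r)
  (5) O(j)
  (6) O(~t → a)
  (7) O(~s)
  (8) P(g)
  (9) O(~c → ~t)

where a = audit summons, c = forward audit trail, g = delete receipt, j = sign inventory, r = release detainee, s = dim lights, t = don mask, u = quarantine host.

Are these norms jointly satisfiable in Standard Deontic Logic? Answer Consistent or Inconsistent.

Premise 7 gives O(~s).
The contrapositive of premise 2 (O(a → s)) is O(~s → ~a), and O(~s) is already established, so O(~a).
Premise 6, O(~t → a), contraposes to O(~a → t); with O(~a) we get O(t).
The contrapositive of premise 9 (O(~c → ~t)) is O(t → c), and O(t) is already established, so O(c).
From O(c) and premise 1, O(c → ~r), we obtain O(~r).
The contrapositive of premise 4 (O(u → r)) is O(~r → ~u), and O(~r) is already established, so O(~u).
Yet premise 3 is F(~u), i.e. O(u).
We now have both O(~u) and O(u) — u is simultaneously obligatory and forbidden, violating the D-axiom.

Inconsistent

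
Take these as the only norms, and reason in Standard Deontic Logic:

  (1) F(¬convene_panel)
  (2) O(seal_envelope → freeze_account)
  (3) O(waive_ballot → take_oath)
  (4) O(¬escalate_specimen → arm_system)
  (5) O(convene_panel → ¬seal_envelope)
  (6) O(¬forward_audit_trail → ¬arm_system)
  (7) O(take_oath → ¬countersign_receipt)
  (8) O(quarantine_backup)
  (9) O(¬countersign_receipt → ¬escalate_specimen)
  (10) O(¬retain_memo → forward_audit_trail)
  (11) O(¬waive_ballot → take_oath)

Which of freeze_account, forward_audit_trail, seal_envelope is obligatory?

forward_audit_trail

Premises 3 and 11 cover both cases: O(waive_ballot → take_oath) and O(¬waive_ballot → take_oath). Since waive_ballot ∨ ¬waive_ballot is a tautology, O(take_oath) follows.
Premise 7 is O(take_oath → ¬countersign_receipt); since O(take_oath), deontic closure gives O(¬countersign_receipt).
Premise 9 is O(¬countersign_receipt → ¬escalate_specimen); since O(¬countersign_receipt), deontic closure gives O(¬escalate_specimen).
Premise 4 is O(¬escalate_specimen → arm_system); since O(¬escalate_specimen), deontic closure gives O(arm_system).
Premise 6, O(¬forward_audit_trail → ¬arm_system), contraposes to O(arm_system → forward_audit_trail); with O(arm_system) we get O(forward_audit_trail).
So O(forward_audit_trail) holds — forward_audit_trail is obligatory. None of the other listed options is made obligatory by any chain of premises.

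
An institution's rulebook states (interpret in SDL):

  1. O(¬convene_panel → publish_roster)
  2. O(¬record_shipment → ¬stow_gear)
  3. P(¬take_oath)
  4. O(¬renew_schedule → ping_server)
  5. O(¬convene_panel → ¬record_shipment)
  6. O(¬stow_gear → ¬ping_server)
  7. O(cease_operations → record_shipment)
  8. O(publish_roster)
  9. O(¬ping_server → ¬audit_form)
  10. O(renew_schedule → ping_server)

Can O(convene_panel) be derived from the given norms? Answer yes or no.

Yes

By case analysis on ¬renew_schedule: premise 4 gives O(¬renew_schedule → ping_server) and premise 10 gives O(renew_schedule → ping_server), so O(ping_server) either way.
Premise 6, O(¬stow_gear → ¬ping_server), contraposes to O(ping_server → stow_gear); with O(ping_server) we get O(stow_gear).
Premise 2, O(¬record_shipment → ¬stow_gear), contraposes to O(stow_gear → record_shipment); with O(stow_gear) we get O(record_shipment).
The contrapositive of premise 5 (O(¬convene_panel → ¬record_shipment)) is O(record_shipment → convene_panel), and O(record_shipment) is already established, so O(convene_panel).
Premises 1, 3, 7, 8, 9 do not contribute to this derivation.
So O(convene_panel) follows.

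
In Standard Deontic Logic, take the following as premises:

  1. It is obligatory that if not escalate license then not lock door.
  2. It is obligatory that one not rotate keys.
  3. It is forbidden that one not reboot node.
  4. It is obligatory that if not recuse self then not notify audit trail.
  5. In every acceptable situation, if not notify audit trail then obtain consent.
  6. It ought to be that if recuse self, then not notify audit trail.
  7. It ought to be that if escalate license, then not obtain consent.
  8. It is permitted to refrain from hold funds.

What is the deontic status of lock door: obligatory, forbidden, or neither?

Forbidden

By case analysis on ¬recuse_self: premise 4 gives O(¬recuse_self → ¬notify_audit_trail) and premise 6 gives O(recuse_self → ¬notify_audit_trail), so O(¬notify_audit_trail) either way.
Premise 5 is O(¬notify_audit_trail → obtain_consent); since O(¬notify_audit_trail), deontic closure gives O(obtain_consent).
The contrapositive of premise 7 (O(escalate_license → ¬obtain_consent)) is O(obtain_consent → ¬escalate_license), and O(obtain_consent) is already established, so O(¬escalate_license).
Applying K to premise 1 (O(¬escalate_license → ¬lock_door)) and O(¬escalate_license) yields O(¬lock_door).
Premises 2, 3, 8 do not contribute to this derivation.
Thus O(¬lock_door), which is F(lock_door): lock_door is forbidden.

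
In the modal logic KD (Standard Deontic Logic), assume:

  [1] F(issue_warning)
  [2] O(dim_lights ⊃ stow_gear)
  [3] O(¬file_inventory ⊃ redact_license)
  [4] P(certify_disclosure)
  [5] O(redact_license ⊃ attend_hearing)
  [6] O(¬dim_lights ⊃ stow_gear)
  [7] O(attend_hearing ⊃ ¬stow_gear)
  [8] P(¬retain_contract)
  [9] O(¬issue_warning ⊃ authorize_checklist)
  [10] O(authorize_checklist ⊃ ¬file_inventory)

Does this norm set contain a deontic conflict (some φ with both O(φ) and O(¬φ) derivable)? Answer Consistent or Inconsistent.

Inconsistent

Premises 6 and 2 are O(¬dim_lights ⊃ stow_gear) and O(dim_lights ⊃ stow_gear); every ideal world satisfies ¬dim_lights or dim_lights, so in either case stow_gear holds — hence O(stow_gear).
The contrapositive of premise 7 (O(attend_hearing ⊃ ¬stow_gear)) is O(stow_gear ⊃ ¬attend_hearing), and O(stow_gear) is already established, so O(¬attend_hearing).
Premise 5 is O(redact_license ⊃ attend_hearing); contrapositively O(¬attend_hearing ⊃ ¬redact_license). Since O(¬attend_hearing) holds, K gives O(¬redact_license).
Premise 3, O(¬file_inventory ⊃ redact_license), contraposes to O(¬redact_license ⊃ file_inventory); with O(¬redact_license) we get O(file_inventory).
Premise 10, O(authorize_checklist ⊃ ¬file_inventory), contraposes to O(file_inventory ⊃ ¬authorize_checklist); with O(file_inventory) we get O(¬authorize_checklist).
Premise 9, O(¬issue_warning ⊃ authorize_checklist), contraposes to O(¬authorize_checklist ⊃ issue_warning); with O(¬authorize_checklist) we get O(issue_warning).
However, F(issue_warning) at premise 1 amounts to O(¬issue_warning).
We now have both O(issue_warning) and O(¬issue_warning) — issue_warning is simultaneously obligatory and forbidden, violating the D-axiom.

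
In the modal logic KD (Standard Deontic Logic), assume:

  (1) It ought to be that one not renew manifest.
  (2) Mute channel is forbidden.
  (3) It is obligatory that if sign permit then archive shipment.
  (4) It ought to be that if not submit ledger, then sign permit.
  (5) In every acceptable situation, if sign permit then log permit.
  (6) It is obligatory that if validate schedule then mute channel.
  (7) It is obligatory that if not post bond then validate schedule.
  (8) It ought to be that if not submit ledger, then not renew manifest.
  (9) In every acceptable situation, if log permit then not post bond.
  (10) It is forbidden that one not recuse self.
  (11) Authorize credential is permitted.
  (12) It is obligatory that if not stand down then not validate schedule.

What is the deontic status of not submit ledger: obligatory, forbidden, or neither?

Premise 2 is F(mute_channel), i.e. O(¬mute_channel).
The contrapositive of premise 6 (O(validate_schedule → mute_channel)) is O(¬mute_channel → ¬validate_schedule), and O(¬mute_channel) is already established, so O(¬validate_schedule).
The contrapositive of premise 7 (O(¬post_bond → validate_schedule)) is O(¬validate_schedule → post_bond), and O(¬validate_schedule) is already established, so O(post_bond).
The contrapositive of premise 9 (O(log_permit → ¬post_bond)) is O(post_bond → ¬log_permit), and O(post_bond) is already established, so O(¬log_permit).
The contrapositive of premise 5 (O(sign_permit → log_permit)) is O(¬log_permit → ¬sign_permit), and O(¬log_permit) is already established, so O(¬sign_permit).
Premise 4, O(¬submit_ledger → sign_permit), contraposes to O(¬sign_permit → submit_ledger); with O(¬sign_permit) we get O(submit_ledger).
Premises 1, 3, 8, 10, 11, 12 do not contribute to this derivation.
Thus O(submit_ledger), which is F(¬submit_ledger): ¬submit_ledger is forbidden.

Forbidden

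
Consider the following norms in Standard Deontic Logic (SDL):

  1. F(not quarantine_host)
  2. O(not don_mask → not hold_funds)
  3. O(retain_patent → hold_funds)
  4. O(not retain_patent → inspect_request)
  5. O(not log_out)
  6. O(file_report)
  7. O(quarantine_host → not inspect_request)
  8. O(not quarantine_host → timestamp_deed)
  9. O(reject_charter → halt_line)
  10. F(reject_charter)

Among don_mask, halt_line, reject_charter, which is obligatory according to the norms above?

don_mask

Premise 1, F(not quarantine_host), is equivalent to O(quarantine_host).
From O(quarantine_host) and premise 7, O(quarantine_host → not inspect_request), we obtain O(not inspect_request).
The contrapositive of premise 4 (O(not retain_patent → inspect_request)) is O(not inspect_request → retain_patent), and O(not inspect_request) is already established, so O(retain_patent).
Premise 3 is O(retain_patent → hold_funds); since O(retain_patent), deontic closure gives O(hold_funds).
Premise 2, O(not don_mask → not hold_funds), contraposes to O(hold_funds → don_mask); with O(hold_funds) we get O(don_mask).
So O(don_mask) holds — don_mask is obligatory. None of the other listed options is made obligatory by any chain of premises.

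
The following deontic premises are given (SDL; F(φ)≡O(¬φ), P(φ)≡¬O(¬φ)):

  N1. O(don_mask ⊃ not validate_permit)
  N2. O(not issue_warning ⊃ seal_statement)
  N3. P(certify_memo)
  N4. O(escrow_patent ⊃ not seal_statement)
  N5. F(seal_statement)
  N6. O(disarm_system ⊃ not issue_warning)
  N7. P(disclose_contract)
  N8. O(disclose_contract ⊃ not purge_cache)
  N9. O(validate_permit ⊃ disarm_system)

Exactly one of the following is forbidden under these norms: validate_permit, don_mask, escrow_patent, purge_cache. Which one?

F(seal_statement) at premise 5 means O(not seal_statement).
The contrapositive of premise 2 (O(not issue_warning ⊃ seal_statement)) is O(not seal_statement ⊃ issue_warning), and O(not seal_statement) is already established, so O(issue_warning).
Premise 6 is O(disarm_system ⊃ not issue_warning); contrapositively O(issue_warning ⊃ not disarm_system). Since O(issue_warning) holds, K gives O(not disarm_system).
Premise 9 is O(validate_permit ⊃ disarm_system); contrapositively O(not disarm_system ⊃ not validate_permit). Since O(not disarm_system) holds, K gives O(not validate_permit).
So O(not validate_permit) holds, i.e. validate_permit is forbidden. None of the other listed options is forbidden under the premises.

validate_permit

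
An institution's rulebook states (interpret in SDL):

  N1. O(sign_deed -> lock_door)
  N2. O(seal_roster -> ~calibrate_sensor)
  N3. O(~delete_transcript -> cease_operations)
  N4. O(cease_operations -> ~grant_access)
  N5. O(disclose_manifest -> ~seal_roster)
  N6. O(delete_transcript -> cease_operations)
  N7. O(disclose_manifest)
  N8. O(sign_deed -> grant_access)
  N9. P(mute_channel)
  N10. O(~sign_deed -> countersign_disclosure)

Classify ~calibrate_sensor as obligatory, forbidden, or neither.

Neither

Premise 2 is O(seal_roster -> ~calibrate_sensor), but O(seal_roster) is not derivable from the premises, so it does not yield O(~calibrate_sensor).
No premise or chain of K-axiom applications forces O(~calibrate_sensor), and none forces O(calibrate_sensor). So ~calibrate_sensor is neither obligatory nor forbidden under these norms.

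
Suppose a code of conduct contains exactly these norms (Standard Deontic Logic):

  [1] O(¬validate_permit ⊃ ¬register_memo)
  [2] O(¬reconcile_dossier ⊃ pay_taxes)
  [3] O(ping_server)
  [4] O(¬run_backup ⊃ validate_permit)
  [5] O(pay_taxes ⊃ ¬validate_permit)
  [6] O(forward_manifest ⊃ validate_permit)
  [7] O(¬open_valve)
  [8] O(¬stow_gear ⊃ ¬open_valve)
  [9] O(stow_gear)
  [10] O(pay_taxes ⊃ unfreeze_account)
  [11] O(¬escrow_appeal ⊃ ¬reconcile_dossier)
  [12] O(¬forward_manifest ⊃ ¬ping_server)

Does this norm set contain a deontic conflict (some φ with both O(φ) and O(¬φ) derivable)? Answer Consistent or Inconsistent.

Premise 8 is O(¬stow_gear ⊃ ¬open_valve); even if O(¬open_valve) held, inferring O(¬stow_gear) would be affirming the consequent — invalid.
So O(¬stow_gear) is not derivable, and the apparent clash with O(stow_gear) does not arise.
A world satisfying every obligation exists (e.g. escrow_appeal=true, forward_manifest=true, open_valve=false, pay_taxes=false, ping_server=true, reconcile_dossier=true, register_memo=false, run_backup=false, stow_gear=true, unfreeze_account=false, validate_permit=true); no atom is both obligatory and forbidden, so the set is consistent.

Consistent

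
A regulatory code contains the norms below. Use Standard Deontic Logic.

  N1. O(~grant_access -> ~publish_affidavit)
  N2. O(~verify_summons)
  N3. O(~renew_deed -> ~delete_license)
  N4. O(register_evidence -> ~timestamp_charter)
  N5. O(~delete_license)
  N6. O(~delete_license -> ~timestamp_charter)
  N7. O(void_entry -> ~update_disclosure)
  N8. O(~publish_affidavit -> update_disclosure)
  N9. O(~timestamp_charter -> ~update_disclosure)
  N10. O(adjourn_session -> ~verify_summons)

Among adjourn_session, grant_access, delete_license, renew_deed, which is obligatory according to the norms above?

Premise 5 gives O(~delete_license).
Applying K to premise 6 (O(~delete_license -> ~timestamp_charter)) and O(~delete_license) yields O(~timestamp_charter).
With premise 9, O(~timestamp_charter -> ~update_disclosure), the K-axiom yields O(~update_disclosure).
The contrapositive of premise 8 (O(~publish_affidavit -> update_disclosure)) is O(~update_disclosure -> publish_affidavit), and O(~update_disclosure) is already established, so O(publish_affidavit).
Premise 1, O(~grant_access -> ~publish_affidavit), contraposes to O(publish_affidavit -> grant_access); with O(publish_affidavit) we get O(grant_access).
So O(grant_access) holds — grant_access is obligatory. None of the other listed options is made obligatory by any chain of premises.

grant_access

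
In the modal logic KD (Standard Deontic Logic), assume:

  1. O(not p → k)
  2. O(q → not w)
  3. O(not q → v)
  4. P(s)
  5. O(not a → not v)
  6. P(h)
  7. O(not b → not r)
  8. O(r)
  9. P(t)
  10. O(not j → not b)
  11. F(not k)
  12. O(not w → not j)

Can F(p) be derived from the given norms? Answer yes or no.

No

Premise 1 is O(not p → k); even if O(k) held, inferring O(not p) would be affirming the consequent — invalid.
No other premise forces O(not p). An ideal world satisfying every premise can still have p true, so F(p) is not derivable.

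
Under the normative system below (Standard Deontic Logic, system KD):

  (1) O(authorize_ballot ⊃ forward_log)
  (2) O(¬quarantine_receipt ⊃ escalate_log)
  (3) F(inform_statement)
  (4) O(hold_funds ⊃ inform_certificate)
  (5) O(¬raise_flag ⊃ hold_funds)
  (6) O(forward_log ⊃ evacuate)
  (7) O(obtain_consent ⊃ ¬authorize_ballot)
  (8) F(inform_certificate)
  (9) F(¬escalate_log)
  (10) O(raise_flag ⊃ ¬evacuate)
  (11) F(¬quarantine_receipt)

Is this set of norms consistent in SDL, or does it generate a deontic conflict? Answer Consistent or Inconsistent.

Consistent

Premise 2 is O(¬quarantine_receipt ⊃ escalate_log); even if O(escalate_log) held, inferring O(¬quarantine_receipt) would be affirming the consequent — invalid.
So O(¬quarantine_receipt) is not derivable, and the apparent clash with O(quarantine_receipt) does not arise.
A world satisfying every obligation exists (e.g. authorize_ballot=false, escalate_log=true, evacuate=false, forward_log=false, hold_funds=false, inform_certificate=false, inform_statement=false, obtain_consent=false, quarantine_receipt=true, raise_flag=true); no atom is both obligatory and forbidden, so the set is consistent.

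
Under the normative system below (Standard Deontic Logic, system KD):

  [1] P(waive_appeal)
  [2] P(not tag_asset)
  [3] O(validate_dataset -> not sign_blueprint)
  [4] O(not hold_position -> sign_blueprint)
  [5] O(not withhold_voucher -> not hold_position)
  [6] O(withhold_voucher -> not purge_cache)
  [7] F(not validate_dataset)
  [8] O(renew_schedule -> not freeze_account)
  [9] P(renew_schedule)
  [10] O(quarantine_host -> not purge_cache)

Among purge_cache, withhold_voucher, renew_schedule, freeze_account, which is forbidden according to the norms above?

Premise 7, F(not validate_dataset), is equivalent to O(validate_dataset).
From O(validate_dataset) and premise 3, O(validate_dataset -> not sign_blueprint), we obtain O(not sign_blueprint).
The contrapositive of premise 4 (O(not hold_position -> sign_blueprint)) is O(not sign_blueprint -> hold_position), and O(not sign_blueprint) is already established, so O(hold_position).
Premise 5, O(not withhold_voucher -> not hold_position), contraposes to O(hold_position -> withhold_voucher); with O(hold_position) we get O(withhold_voucher).
From O(withhold_voucher) and premise 6, O(withhold_voucher -> not purge_cache), we obtain O(not purge_cache).
So O(not purge_cache) holds, i.e. purge_cache is forbidden. None of the other listed options is forbidden under the premises.

purge_cache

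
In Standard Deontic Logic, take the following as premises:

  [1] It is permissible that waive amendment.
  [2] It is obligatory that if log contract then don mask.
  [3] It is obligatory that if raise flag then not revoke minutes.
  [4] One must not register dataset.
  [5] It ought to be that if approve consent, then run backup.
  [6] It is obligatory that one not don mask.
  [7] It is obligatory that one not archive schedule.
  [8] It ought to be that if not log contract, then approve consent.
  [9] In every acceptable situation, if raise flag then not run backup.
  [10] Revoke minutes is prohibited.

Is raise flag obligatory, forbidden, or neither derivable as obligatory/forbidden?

Forbidden

From premise 6 we have O(¬don_mask).
Premise 2, O(log_contract → don_mask), contraposes to O(¬don_mask → ¬log_contract); with O(¬don_mask) we get O(¬log_contract).
Applying K to premise 8 (O(¬log_contract → approve_consent)) and O(¬log_contract) yields O(approve_consent).
From O(approve_consent) and premise 5, O(approve_consent → run_backup), we obtain O(run_backup).
Premise 9, O(raise_flag → ¬run_backup), contraposes to O(run_backup → ¬raise_flag); with O(run_backup) we get O(¬raise_flag).
Premises 1, 3, 4, 7, 10 do not contribute to this derivation.
Thus O(¬raise_flag), which is F(raise_flag): raise_flag is forbidden.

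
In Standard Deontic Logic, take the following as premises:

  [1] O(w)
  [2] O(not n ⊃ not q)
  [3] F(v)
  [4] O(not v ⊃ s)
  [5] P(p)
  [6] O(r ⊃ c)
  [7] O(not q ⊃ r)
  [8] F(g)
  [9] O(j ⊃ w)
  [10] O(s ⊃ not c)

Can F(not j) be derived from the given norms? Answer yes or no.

No

Premise 9 is O(j ⊃ w); even if O(w) held, inferring O(j) would be affirming the consequent — invalid.
No other premise forces O(j). An ideal world satisfying every premise can still have not j true, so F(not j) is not derivable.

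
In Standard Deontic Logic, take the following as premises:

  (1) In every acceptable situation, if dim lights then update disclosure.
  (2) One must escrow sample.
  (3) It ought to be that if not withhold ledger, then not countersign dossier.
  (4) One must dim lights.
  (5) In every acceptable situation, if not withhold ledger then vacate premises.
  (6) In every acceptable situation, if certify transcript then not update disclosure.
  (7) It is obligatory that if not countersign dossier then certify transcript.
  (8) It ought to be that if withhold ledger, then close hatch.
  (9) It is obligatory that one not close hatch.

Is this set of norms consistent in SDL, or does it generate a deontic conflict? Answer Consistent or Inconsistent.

Inconsistent

Premise 4 gives O(dim_lights).
With premise 1, O(dim_lights → update_disclosure), the K-axiom yields O(update_disclosure).
The contrapositive of premise 6 (O(certify_transcript → ¬update_disclosure)) is O(update_disclosure → ¬certify_transcript), and O(update_disclosure) is already established, so O(¬certify_transcript).
Premise 7, O(¬countersign_dossier → certify_transcript), contraposes to O(¬certify_transcript → countersign_dossier); with O(¬certify_transcript) we get O(countersign_dossier).
The contrapositive of premise 3 (O(¬withhold_ledger → ¬countersign_dossier)) is O(countersign_dossier → withhold_ledger), and O(countersign_dossier) is already established, so O(withhold_ledger).
Applying K to premise 8 (O(withhold_ledger → close_hatch)) and O(withhold_ledger) yields O(close_hatch).
However, premise 9 gives O(¬close_hatch).
We now have both O(close_hatch) and O(¬close_hatch) — close_hatch is simultaneously obligatory and forbidden, violating the D-axiom.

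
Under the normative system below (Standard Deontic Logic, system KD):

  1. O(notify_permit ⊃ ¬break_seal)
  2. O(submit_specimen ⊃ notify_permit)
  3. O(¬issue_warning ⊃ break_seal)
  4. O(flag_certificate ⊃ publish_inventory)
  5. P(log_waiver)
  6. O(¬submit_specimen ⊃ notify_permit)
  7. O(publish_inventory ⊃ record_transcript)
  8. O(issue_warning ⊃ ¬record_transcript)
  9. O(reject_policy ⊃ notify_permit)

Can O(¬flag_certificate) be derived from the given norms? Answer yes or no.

Premises 2 and 6 are O(submit_specimen ⊃ notify_permit) and O(¬submit_specimen ⊃ notify_permit); every ideal world satisfies submit_specimen or ¬submit_specimen, so in either case notify_permit holds — hence O(notify_permit).
From O(notify_permit) and premise 1, O(notify_permit ⊃ ¬break_seal), we obtain O(¬break_seal).
Premise 3 is O(¬issue_warning ⊃ break_seal); contrapositively O(¬break_seal ⊃ issue_warning). Since O(¬break_seal) holds, K gives O(issue_warning).
Premise 8 is O(issue_warning ⊃ ¬record_transcript); since O(issue_warning), deontic closure gives O(¬record_transcript).
Premise 7, O(publish_inventory ⊃ record_transcript), contraposes to O(¬record_transcript ⊃ ¬publish_inventory); with O(¬record_transcript) we get O(¬publish_inventory).
Premise 4, O(flag_certificate ⊃ publish_inventory), contraposes to O(¬publish_inventory ⊃ ¬flag_certificate); with O(¬publish_inventory) we get O(¬flag_certificate).
Premises 5, 9 do not contribute to this derivation.
So O(¬flag_certificate) follows.

Yes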